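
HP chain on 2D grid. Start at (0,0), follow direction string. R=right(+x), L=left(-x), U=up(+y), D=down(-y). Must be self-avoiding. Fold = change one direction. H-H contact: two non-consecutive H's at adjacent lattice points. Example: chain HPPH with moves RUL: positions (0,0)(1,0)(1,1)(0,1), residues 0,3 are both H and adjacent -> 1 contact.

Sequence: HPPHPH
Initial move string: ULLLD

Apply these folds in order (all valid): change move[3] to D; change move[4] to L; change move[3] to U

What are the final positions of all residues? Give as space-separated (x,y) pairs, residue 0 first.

Answer: (0,0) (0,1) (-1,1) (-2,1) (-2,2) (-3,2)

Derivation:
Initial moves: ULLLD
Fold: move[3]->D => ULLDD (positions: [(0, 0), (0, 1), (-1, 1), (-2, 1), (-2, 0), (-2, -1)])
Fold: move[4]->L => ULLDL (positions: [(0, 0), (0, 1), (-1, 1), (-2, 1), (-2, 0), (-3, 0)])
Fold: move[3]->U => ULLUL (positions: [(0, 0), (0, 1), (-1, 1), (-2, 1), (-2, 2), (-3, 2)])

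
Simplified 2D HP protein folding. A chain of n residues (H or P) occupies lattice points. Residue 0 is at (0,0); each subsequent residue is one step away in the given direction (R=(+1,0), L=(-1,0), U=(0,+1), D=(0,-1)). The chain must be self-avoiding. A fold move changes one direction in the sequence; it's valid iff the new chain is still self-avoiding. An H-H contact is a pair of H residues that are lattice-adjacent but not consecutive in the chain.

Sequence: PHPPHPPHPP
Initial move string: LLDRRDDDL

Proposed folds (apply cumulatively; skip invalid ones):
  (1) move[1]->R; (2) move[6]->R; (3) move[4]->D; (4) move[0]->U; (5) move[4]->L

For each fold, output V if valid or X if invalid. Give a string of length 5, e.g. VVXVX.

Answer: XVVXX

Derivation:
Initial: LLDRRDDDL -> [(0, 0), (-1, 0), (-2, 0), (-2, -1), (-1, -1), (0, -1), (0, -2), (0, -3), (0, -4), (-1, -4)]
Fold 1: move[1]->R => LRDRRDDDL INVALID (collision), skipped
Fold 2: move[6]->R => LLDRRDRDL VALID
Fold 3: move[4]->D => LLDRDDRDL VALID
Fold 4: move[0]->U => ULDRDDRDL INVALID (collision), skipped
Fold 5: move[4]->L => LLDRLDRDL INVALID (collision), skipped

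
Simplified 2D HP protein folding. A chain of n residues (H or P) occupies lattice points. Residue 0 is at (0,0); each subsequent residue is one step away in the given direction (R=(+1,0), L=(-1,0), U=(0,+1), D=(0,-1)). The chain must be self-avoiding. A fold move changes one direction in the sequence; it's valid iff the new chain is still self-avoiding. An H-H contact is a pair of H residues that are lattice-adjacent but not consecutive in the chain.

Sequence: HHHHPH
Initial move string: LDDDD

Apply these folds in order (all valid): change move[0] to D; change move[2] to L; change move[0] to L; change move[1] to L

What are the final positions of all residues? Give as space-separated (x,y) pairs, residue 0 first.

Initial moves: LDDDD
Fold: move[0]->D => DDDDD (positions: [(0, 0), (0, -1), (0, -2), (0, -3), (0, -4), (0, -5)])
Fold: move[2]->L => DDLDD (positions: [(0, 0), (0, -1), (0, -2), (-1, -2), (-1, -3), (-1, -4)])
Fold: move[0]->L => LDLDD (positions: [(0, 0), (-1, 0), (-1, -1), (-2, -1), (-2, -2), (-2, -3)])
Fold: move[1]->L => LLLDD (positions: [(0, 0), (-1, 0), (-2, 0), (-3, 0), (-3, -1), (-3, -2)])

Answer: (0,0) (-1,0) (-2,0) (-3,0) (-3,-1) (-3,-2)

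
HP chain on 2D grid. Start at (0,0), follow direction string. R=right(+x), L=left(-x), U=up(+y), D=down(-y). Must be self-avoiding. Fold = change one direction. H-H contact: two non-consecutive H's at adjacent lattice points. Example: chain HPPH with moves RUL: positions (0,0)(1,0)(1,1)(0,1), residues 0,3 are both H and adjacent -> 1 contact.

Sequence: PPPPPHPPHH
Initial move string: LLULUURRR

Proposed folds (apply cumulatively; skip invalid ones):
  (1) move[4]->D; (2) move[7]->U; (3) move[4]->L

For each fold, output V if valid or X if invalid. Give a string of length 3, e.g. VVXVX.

Answer: XVV

Derivation:
Initial: LLULUURRR -> [(0, 0), (-1, 0), (-2, 0), (-2, 1), (-3, 1), (-3, 2), (-3, 3), (-2, 3), (-1, 3), (0, 3)]
Fold 1: move[4]->D => LLULDURRR INVALID (collision), skipped
Fold 2: move[7]->U => LLULUURUR VALID
Fold 3: move[4]->L => LLULLURUR VALID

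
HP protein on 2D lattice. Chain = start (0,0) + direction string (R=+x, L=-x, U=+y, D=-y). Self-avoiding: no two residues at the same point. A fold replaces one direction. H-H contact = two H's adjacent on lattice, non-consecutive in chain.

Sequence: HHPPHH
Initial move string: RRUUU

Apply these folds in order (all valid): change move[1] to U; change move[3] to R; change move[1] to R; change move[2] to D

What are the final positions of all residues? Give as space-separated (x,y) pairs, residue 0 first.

Answer: (0,0) (1,0) (2,0) (2,-1) (3,-1) (3,0)

Derivation:
Initial moves: RRUUU
Fold: move[1]->U => RUUUU (positions: [(0, 0), (1, 0), (1, 1), (1, 2), (1, 3), (1, 4)])
Fold: move[3]->R => RUURU (positions: [(0, 0), (1, 0), (1, 1), (1, 2), (2, 2), (2, 3)])
Fold: move[1]->R => RRURU (positions: [(0, 0), (1, 0), (2, 0), (2, 1), (3, 1), (3, 2)])
Fold: move[2]->D => RRDRU (positions: [(0, 0), (1, 0), (2, 0), (2, -1), (3, -1), (3, 0)])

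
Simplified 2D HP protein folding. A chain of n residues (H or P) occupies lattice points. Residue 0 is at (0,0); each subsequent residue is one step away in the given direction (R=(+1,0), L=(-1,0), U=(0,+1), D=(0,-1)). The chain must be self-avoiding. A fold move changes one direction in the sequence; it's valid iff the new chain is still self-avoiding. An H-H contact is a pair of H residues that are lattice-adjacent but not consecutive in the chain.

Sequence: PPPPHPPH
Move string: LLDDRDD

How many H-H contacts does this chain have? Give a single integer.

Positions: [(0, 0), (-1, 0), (-2, 0), (-2, -1), (-2, -2), (-1, -2), (-1, -3), (-1, -4)]
No H-H contacts found.

Answer: 0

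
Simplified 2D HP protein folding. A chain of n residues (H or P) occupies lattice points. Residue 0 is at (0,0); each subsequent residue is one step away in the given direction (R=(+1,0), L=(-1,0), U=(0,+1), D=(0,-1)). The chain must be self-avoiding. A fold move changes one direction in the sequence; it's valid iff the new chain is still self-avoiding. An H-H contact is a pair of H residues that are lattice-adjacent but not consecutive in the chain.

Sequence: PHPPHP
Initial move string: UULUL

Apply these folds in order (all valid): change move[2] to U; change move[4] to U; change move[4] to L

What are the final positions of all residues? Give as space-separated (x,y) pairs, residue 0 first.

Answer: (0,0) (0,1) (0,2) (0,3) (0,4) (-1,4)

Derivation:
Initial moves: UULUL
Fold: move[2]->U => UUUUL (positions: [(0, 0), (0, 1), (0, 2), (0, 3), (0, 4), (-1, 4)])
Fold: move[4]->U => UUUUU (positions: [(0, 0), (0, 1), (0, 2), (0, 3), (0, 4), (0, 5)])
Fold: move[4]->L => UUUUL (positions: [(0, 0), (0, 1), (0, 2), (0, 3), (0, 4), (-1, 4)])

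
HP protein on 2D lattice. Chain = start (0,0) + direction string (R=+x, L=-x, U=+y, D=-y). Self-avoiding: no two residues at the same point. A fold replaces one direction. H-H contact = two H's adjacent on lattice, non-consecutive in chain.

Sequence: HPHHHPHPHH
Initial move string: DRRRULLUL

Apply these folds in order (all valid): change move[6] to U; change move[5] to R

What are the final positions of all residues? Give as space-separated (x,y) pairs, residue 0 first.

Answer: (0,0) (0,-1) (1,-1) (2,-1) (3,-1) (3,0) (4,0) (4,1) (4,2) (3,2)

Derivation:
Initial moves: DRRRULLUL
Fold: move[6]->U => DRRRULUUL (positions: [(0, 0), (0, -1), (1, -1), (2, -1), (3, -1), (3, 0), (2, 0), (2, 1), (2, 2), (1, 2)])
Fold: move[5]->R => DRRRURUUL (positions: [(0, 0), (0, -1), (1, -1), (2, -1), (3, -1), (3, 0), (4, 0), (4, 1), (4, 2), (3, 2)])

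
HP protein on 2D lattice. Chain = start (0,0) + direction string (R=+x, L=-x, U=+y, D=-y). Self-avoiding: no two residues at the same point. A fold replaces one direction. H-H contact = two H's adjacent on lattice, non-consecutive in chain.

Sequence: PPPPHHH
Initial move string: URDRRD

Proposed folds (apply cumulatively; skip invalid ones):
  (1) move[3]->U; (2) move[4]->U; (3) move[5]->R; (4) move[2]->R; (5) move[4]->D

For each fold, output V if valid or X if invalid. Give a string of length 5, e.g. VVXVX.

Answer: XXVVV

Derivation:
Initial: URDRRD -> [(0, 0), (0, 1), (1, 1), (1, 0), (2, 0), (3, 0), (3, -1)]
Fold 1: move[3]->U => URDURD INVALID (collision), skipped
Fold 2: move[4]->U => URDRUD INVALID (collision), skipped
Fold 3: move[5]->R => URDRRR VALID
Fold 4: move[2]->R => URRRRR VALID
Fold 5: move[4]->D => URRRDR VALID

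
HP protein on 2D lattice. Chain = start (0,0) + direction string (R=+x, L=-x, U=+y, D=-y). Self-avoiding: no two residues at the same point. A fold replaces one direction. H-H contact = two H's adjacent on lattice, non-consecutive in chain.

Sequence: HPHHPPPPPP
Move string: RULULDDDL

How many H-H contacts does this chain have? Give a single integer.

Positions: [(0, 0), (1, 0), (1, 1), (0, 1), (0, 2), (-1, 2), (-1, 1), (-1, 0), (-1, -1), (-2, -1)]
H-H contact: residue 0 @(0,0) - residue 3 @(0, 1)

Answer: 1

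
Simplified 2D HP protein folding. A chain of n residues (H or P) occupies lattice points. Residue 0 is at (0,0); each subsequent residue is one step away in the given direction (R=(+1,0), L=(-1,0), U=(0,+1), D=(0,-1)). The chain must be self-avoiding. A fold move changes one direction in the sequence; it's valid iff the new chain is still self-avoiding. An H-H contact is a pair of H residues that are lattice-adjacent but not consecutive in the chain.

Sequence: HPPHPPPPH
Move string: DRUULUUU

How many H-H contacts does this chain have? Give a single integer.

Answer: 1

Derivation:
Positions: [(0, 0), (0, -1), (1, -1), (1, 0), (1, 1), (0, 1), (0, 2), (0, 3), (0, 4)]
H-H contact: residue 0 @(0,0) - residue 3 @(1, 0)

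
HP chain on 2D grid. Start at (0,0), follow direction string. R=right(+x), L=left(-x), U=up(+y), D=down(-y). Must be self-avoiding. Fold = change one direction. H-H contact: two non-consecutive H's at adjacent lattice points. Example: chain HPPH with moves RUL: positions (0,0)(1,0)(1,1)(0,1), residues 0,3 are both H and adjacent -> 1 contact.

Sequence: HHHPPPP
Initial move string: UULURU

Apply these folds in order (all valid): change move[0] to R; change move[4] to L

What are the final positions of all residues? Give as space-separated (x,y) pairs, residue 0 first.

Answer: (0,0) (1,0) (1,1) (0,1) (0,2) (-1,2) (-1,3)

Derivation:
Initial moves: UULURU
Fold: move[0]->R => RULURU (positions: [(0, 0), (1, 0), (1, 1), (0, 1), (0, 2), (1, 2), (1, 3)])
Fold: move[4]->L => RULULU (positions: [(0, 0), (1, 0), (1, 1), (0, 1), (0, 2), (-1, 2), (-1, 3)])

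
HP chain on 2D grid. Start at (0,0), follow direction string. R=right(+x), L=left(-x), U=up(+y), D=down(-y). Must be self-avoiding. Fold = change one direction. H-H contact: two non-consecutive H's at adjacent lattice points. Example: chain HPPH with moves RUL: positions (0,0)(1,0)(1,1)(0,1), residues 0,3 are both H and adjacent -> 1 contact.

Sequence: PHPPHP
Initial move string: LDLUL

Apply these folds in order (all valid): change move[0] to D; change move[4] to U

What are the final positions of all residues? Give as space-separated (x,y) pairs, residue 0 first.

Initial moves: LDLUL
Fold: move[0]->D => DDLUL (positions: [(0, 0), (0, -1), (0, -2), (-1, -2), (-1, -1), (-2, -1)])
Fold: move[4]->U => DDLUU (positions: [(0, 0), (0, -1), (0, -2), (-1, -2), (-1, -1), (-1, 0)])

Answer: (0,0) (0,-1) (0,-2) (-1,-2) (-1,-1) (-1,0)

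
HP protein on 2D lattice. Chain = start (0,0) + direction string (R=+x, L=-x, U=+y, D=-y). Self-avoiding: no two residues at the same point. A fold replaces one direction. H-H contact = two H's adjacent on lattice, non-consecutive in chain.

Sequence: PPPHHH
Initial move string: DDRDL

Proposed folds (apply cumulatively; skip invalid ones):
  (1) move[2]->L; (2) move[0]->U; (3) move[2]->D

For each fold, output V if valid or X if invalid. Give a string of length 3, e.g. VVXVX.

Initial: DDRDL -> [(0, 0), (0, -1), (0, -2), (1, -2), (1, -3), (0, -3)]
Fold 1: move[2]->L => DDLDL VALID
Fold 2: move[0]->U => UDLDL INVALID (collision), skipped
Fold 3: move[2]->D => DDDDL VALID

Answer: VXV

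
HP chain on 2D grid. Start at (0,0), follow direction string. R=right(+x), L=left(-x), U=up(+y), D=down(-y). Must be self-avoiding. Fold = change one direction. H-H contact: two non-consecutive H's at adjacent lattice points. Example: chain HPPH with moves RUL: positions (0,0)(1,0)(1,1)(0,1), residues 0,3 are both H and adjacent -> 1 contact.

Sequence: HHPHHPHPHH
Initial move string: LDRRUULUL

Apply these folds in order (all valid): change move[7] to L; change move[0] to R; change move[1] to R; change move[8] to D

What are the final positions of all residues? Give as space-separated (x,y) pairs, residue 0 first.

Answer: (0,0) (1,0) (2,0) (3,0) (4,0) (4,1) (4,2) (3,2) (2,2) (2,1)

Derivation:
Initial moves: LDRRUULUL
Fold: move[7]->L => LDRRUULLL (positions: [(0, 0), (-1, 0), (-1, -1), (0, -1), (1, -1), (1, 0), (1, 1), (0, 1), (-1, 1), (-2, 1)])
Fold: move[0]->R => RDRRUULLL (positions: [(0, 0), (1, 0), (1, -1), (2, -1), (3, -1), (3, 0), (3, 1), (2, 1), (1, 1), (0, 1)])
Fold: move[1]->R => RRRRUULLL (positions: [(0, 0), (1, 0), (2, 0), (3, 0), (4, 0), (4, 1), (4, 2), (3, 2), (2, 2), (1, 2)])
Fold: move[8]->D => RRRRUULLD (positions: [(0, 0), (1, 0), (2, 0), (3, 0), (4, 0), (4, 1), (4, 2), (3, 2), (2, 2), (2, 1)])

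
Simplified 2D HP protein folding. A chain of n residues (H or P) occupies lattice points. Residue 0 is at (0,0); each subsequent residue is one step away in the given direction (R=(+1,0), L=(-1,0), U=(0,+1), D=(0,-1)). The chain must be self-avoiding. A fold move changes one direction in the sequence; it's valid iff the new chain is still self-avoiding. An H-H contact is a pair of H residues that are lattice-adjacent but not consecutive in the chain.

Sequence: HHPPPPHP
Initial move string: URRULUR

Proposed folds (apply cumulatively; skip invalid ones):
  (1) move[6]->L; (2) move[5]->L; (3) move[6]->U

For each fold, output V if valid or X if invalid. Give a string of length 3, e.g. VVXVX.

Answer: VVV

Derivation:
Initial: URRULUR -> [(0, 0), (0, 1), (1, 1), (2, 1), (2, 2), (1, 2), (1, 3), (2, 3)]
Fold 1: move[6]->L => URRULUL VALID
Fold 2: move[5]->L => URRULLL VALID
Fold 3: move[6]->U => URRULLU VALID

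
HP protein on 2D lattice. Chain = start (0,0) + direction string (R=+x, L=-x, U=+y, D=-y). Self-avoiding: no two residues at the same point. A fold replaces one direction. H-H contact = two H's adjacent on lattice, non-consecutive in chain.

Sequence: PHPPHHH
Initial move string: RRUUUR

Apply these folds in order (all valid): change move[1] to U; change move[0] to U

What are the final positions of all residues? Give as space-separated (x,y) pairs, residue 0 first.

Answer: (0,0) (0,1) (0,2) (0,3) (0,4) (0,5) (1,5)

Derivation:
Initial moves: RRUUUR
Fold: move[1]->U => RUUUUR (positions: [(0, 0), (1, 0), (1, 1), (1, 2), (1, 3), (1, 4), (2, 4)])
Fold: move[0]->U => UUUUUR (positions: [(0, 0), (0, 1), (0, 2), (0, 3), (0, 4), (0, 5), (1, 5)])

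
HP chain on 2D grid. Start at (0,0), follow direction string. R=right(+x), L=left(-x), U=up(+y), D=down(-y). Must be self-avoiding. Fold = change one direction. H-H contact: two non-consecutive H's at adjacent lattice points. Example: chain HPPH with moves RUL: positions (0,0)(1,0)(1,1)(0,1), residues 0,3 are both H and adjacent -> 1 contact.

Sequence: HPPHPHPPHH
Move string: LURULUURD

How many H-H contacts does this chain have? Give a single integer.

Answer: 1

Derivation:
Positions: [(0, 0), (-1, 0), (-1, 1), (0, 1), (0, 2), (-1, 2), (-1, 3), (-1, 4), (0, 4), (0, 3)]
H-H contact: residue 0 @(0,0) - residue 3 @(0, 1)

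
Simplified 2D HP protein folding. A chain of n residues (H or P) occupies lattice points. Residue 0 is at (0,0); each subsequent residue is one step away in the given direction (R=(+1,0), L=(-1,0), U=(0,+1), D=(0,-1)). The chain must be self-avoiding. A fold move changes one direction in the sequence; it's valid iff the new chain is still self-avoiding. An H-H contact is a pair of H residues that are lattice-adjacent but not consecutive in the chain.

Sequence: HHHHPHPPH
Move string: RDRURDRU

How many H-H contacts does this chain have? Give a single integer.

Answer: 1

Derivation:
Positions: [(0, 0), (1, 0), (1, -1), (2, -1), (2, 0), (3, 0), (3, -1), (4, -1), (4, 0)]
H-H contact: residue 5 @(3,0) - residue 8 @(4, 0)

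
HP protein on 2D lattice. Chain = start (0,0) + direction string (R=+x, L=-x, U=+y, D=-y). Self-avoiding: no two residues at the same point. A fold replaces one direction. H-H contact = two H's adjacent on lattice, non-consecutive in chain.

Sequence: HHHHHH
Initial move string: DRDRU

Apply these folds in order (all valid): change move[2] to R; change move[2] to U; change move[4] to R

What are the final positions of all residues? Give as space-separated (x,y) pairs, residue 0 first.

Initial moves: DRDRU
Fold: move[2]->R => DRRRU (positions: [(0, 0), (0, -1), (1, -1), (2, -1), (3, -1), (3, 0)])
Fold: move[2]->U => DRURU (positions: [(0, 0), (0, -1), (1, -1), (1, 0), (2, 0), (2, 1)])
Fold: move[4]->R => DRURR (positions: [(0, 0), (0, -1), (1, -1), (1, 0), (2, 0), (3, 0)])

Answer: (0,0) (0,-1) (1,-1) (1,0) (2,0) (3,0)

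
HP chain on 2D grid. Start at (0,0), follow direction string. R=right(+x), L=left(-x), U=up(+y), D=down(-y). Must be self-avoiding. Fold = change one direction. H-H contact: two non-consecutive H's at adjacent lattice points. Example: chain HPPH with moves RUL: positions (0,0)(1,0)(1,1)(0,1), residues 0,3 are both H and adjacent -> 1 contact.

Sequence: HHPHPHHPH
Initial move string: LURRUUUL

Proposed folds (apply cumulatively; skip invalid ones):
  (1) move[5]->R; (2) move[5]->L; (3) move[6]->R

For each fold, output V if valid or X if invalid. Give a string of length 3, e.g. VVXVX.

Initial: LURRUUUL -> [(0, 0), (-1, 0), (-1, 1), (0, 1), (1, 1), (1, 2), (1, 3), (1, 4), (0, 4)]
Fold 1: move[5]->R => LURRURUL VALID
Fold 2: move[5]->L => LURRULUL VALID
Fold 3: move[6]->R => LURRULRL INVALID (collision), skipped

Answer: VVX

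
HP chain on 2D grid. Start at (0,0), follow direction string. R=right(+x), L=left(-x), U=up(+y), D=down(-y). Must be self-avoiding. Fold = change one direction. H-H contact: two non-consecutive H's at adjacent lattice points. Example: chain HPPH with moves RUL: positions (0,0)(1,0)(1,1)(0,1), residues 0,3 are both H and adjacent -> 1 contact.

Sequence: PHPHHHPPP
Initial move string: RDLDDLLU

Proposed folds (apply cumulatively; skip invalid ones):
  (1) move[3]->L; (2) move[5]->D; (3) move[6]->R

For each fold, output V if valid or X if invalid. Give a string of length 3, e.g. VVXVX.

Answer: VVV

Derivation:
Initial: RDLDDLLU -> [(0, 0), (1, 0), (1, -1), (0, -1), (0, -2), (0, -3), (-1, -3), (-2, -3), (-2, -2)]
Fold 1: move[3]->L => RDLLDLLU VALID
Fold 2: move[5]->D => RDLLDDLU VALID
Fold 3: move[6]->R => RDLLDDRU VALID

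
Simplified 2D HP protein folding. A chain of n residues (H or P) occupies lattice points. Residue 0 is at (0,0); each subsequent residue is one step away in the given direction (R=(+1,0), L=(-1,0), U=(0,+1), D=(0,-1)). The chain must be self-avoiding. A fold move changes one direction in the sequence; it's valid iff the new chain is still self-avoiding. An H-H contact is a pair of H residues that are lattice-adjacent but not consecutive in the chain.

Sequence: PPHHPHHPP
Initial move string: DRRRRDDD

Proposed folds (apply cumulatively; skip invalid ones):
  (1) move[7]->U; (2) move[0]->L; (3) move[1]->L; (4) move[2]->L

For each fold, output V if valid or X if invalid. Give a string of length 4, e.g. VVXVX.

Answer: XXXX

Derivation:
Initial: DRRRRDDD -> [(0, 0), (0, -1), (1, -1), (2, -1), (3, -1), (4, -1), (4, -2), (4, -3), (4, -4)]
Fold 1: move[7]->U => DRRRRDDU INVALID (collision), skipped
Fold 2: move[0]->L => LRRRRDDD INVALID (collision), skipped
Fold 3: move[1]->L => DLRRRDDD INVALID (collision), skipped
Fold 4: move[2]->L => DRLRRDDD INVALID (collision), skipped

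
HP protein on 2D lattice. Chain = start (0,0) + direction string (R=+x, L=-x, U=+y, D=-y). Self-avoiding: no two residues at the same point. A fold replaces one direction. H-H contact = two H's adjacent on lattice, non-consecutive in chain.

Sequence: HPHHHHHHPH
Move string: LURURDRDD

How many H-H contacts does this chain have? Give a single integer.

Answer: 2

Derivation:
Positions: [(0, 0), (-1, 0), (-1, 1), (0, 1), (0, 2), (1, 2), (1, 1), (2, 1), (2, 0), (2, -1)]
H-H contact: residue 0 @(0,0) - residue 3 @(0, 1)
H-H contact: residue 3 @(0,1) - residue 6 @(1, 1)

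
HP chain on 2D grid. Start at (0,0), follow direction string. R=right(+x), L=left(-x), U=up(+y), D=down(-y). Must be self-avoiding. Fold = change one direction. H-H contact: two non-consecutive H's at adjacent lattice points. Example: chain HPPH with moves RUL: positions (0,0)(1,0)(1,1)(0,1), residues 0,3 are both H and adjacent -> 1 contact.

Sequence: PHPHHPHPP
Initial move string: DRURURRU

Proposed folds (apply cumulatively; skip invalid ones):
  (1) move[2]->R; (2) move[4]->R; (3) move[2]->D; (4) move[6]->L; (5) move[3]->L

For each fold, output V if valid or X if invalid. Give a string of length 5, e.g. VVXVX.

Answer: VVVXX

Derivation:
Initial: DRURURRU -> [(0, 0), (0, -1), (1, -1), (1, 0), (2, 0), (2, 1), (3, 1), (4, 1), (4, 2)]
Fold 1: move[2]->R => DRRRURRU VALID
Fold 2: move[4]->R => DRRRRRRU VALID
Fold 3: move[2]->D => DRDRRRRU VALID
Fold 4: move[6]->L => DRDRRRLU INVALID (collision), skipped
Fold 5: move[3]->L => DRDLRRRU INVALID (collision), skipped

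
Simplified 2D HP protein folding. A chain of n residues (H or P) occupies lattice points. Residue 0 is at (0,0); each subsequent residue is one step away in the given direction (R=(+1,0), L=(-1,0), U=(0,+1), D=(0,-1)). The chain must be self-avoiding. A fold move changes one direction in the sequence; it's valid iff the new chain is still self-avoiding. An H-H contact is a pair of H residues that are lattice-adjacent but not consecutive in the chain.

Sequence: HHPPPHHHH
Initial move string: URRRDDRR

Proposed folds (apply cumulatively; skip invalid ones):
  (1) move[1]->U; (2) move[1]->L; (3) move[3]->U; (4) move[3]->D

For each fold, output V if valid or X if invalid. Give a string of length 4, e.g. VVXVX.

Answer: VXXV

Derivation:
Initial: URRRDDRR -> [(0, 0), (0, 1), (1, 1), (2, 1), (3, 1), (3, 0), (3, -1), (4, -1), (5, -1)]
Fold 1: move[1]->U => UURRDDRR VALID
Fold 2: move[1]->L => ULRRDDRR INVALID (collision), skipped
Fold 3: move[3]->U => UURUDDRR INVALID (collision), skipped
Fold 4: move[3]->D => UURDDDRR VALID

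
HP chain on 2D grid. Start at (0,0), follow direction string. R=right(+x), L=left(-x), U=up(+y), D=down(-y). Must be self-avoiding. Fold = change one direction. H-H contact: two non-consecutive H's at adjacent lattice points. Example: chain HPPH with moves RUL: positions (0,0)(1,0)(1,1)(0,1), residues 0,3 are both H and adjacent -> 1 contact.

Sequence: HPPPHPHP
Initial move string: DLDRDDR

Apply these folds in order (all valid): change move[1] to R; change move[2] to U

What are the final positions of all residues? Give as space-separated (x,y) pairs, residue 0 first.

Answer: (0,0) (0,-1) (1,-1) (1,0) (2,0) (2,-1) (2,-2) (3,-2)

Derivation:
Initial moves: DLDRDDR
Fold: move[1]->R => DRDRDDR (positions: [(0, 0), (0, -1), (1, -1), (1, -2), (2, -2), (2, -3), (2, -4), (3, -4)])
Fold: move[2]->U => DRURDDR (positions: [(0, 0), (0, -1), (1, -1), (1, 0), (2, 0), (2, -1), (2, -2), (3, -2)])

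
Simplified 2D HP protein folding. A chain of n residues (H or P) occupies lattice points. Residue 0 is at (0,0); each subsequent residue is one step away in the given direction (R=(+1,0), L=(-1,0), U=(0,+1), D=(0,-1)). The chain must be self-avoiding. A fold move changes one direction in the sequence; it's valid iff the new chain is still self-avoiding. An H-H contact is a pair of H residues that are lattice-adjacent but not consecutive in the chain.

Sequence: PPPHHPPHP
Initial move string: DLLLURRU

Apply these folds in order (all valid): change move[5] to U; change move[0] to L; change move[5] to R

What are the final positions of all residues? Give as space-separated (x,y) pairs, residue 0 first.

Initial moves: DLLLURRU
Fold: move[5]->U => DLLLUURU (positions: [(0, 0), (0, -1), (-1, -1), (-2, -1), (-3, -1), (-3, 0), (-3, 1), (-2, 1), (-2, 2)])
Fold: move[0]->L => LLLLUURU (positions: [(0, 0), (-1, 0), (-2, 0), (-3, 0), (-4, 0), (-4, 1), (-4, 2), (-3, 2), (-3, 3)])
Fold: move[5]->R => LLLLURRU (positions: [(0, 0), (-1, 0), (-2, 0), (-3, 0), (-4, 0), (-4, 1), (-3, 1), (-2, 1), (-2, 2)])

Answer: (0,0) (-1,0) (-2,0) (-3,0) (-4,0) (-4,1) (-3,1) (-2,1) (-2,2)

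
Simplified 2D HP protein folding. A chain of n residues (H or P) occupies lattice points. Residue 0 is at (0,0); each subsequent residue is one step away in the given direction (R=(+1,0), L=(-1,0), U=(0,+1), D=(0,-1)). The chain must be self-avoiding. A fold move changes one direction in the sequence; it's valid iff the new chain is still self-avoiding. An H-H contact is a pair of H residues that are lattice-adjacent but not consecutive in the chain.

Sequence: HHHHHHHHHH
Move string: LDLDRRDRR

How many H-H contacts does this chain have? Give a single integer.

Positions: [(0, 0), (-1, 0), (-1, -1), (-2, -1), (-2, -2), (-1, -2), (0, -2), (0, -3), (1, -3), (2, -3)]
H-H contact: residue 2 @(-1,-1) - residue 5 @(-1, -2)

Answer: 1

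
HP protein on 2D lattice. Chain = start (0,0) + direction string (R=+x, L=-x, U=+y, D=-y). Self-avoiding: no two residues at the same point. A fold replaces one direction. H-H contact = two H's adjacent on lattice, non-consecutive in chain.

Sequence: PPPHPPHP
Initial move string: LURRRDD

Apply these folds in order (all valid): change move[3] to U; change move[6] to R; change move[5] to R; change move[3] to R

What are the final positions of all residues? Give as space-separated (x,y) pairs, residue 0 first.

Answer: (0,0) (-1,0) (-1,1) (0,1) (1,1) (2,1) (3,1) (4,1)

Derivation:
Initial moves: LURRRDD
Fold: move[3]->U => LURURDD (positions: [(0, 0), (-1, 0), (-1, 1), (0, 1), (0, 2), (1, 2), (1, 1), (1, 0)])
Fold: move[6]->R => LURURDR (positions: [(0, 0), (-1, 0), (-1, 1), (0, 1), (0, 2), (1, 2), (1, 1), (2, 1)])
Fold: move[5]->R => LURURRR (positions: [(0, 0), (-1, 0), (-1, 1), (0, 1), (0, 2), (1, 2), (2, 2), (3, 2)])
Fold: move[3]->R => LURRRRR (positions: [(0, 0), (-1, 0), (-1, 1), (0, 1), (1, 1), (2, 1), (3, 1), (4, 1)])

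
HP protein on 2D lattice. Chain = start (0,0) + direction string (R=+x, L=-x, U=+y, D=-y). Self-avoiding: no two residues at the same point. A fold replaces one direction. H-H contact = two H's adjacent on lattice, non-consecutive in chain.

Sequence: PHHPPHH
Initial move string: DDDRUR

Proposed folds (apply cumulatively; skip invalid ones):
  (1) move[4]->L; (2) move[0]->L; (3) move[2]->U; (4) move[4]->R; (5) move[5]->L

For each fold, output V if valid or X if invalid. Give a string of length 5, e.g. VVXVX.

Answer: XVXVX

Derivation:
Initial: DDDRUR -> [(0, 0), (0, -1), (0, -2), (0, -3), (1, -3), (1, -2), (2, -2)]
Fold 1: move[4]->L => DDDRLR INVALID (collision), skipped
Fold 2: move[0]->L => LDDRUR VALID
Fold 3: move[2]->U => LDURUR INVALID (collision), skipped
Fold 4: move[4]->R => LDDRRR VALID
Fold 5: move[5]->L => LDDRRL INVALID (collision), skipped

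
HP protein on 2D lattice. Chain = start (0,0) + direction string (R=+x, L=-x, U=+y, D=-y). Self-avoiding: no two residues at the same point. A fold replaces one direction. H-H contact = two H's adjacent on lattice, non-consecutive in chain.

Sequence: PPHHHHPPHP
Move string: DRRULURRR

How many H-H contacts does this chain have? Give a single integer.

Answer: 1

Derivation:
Positions: [(0, 0), (0, -1), (1, -1), (2, -1), (2, 0), (1, 0), (1, 1), (2, 1), (3, 1), (4, 1)]
H-H contact: residue 2 @(1,-1) - residue 5 @(1, 0)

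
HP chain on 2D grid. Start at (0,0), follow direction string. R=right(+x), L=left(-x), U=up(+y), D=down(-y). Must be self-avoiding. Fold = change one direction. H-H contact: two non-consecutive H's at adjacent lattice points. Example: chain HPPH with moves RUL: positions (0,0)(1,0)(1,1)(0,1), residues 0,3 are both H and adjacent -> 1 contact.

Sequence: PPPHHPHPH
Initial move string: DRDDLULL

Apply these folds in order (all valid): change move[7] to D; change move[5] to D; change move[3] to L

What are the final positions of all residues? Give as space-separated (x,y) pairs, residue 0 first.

Initial moves: DRDDLULL
Fold: move[7]->D => DRDDLULD (positions: [(0, 0), (0, -1), (1, -1), (1, -2), (1, -3), (0, -3), (0, -2), (-1, -2), (-1, -3)])
Fold: move[5]->D => DRDDLDLD (positions: [(0, 0), (0, -1), (1, -1), (1, -2), (1, -3), (0, -3), (0, -4), (-1, -4), (-1, -5)])
Fold: move[3]->L => DRDLLDLD (positions: [(0, 0), (0, -1), (1, -1), (1, -2), (0, -2), (-1, -2), (-1, -3), (-2, -3), (-2, -4)])

Answer: (0,0) (0,-1) (1,-1) (1,-2) (0,-2) (-1,-2) (-1,-3) (-2,-3) (-2,-4)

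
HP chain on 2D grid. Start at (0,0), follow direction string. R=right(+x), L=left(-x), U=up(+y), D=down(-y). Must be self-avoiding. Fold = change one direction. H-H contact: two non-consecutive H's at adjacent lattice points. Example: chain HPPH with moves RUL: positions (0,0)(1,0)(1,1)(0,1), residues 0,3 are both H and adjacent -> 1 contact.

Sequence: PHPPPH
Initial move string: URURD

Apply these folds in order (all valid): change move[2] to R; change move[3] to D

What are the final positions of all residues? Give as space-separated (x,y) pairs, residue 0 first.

Initial moves: URURD
Fold: move[2]->R => URRRD (positions: [(0, 0), (0, 1), (1, 1), (2, 1), (3, 1), (3, 0)])
Fold: move[3]->D => URRDD (positions: [(0, 0), (0, 1), (1, 1), (2, 1), (2, 0), (2, -1)])

Answer: (0,0) (0,1) (1,1) (2,1) (2,0) (2,-1)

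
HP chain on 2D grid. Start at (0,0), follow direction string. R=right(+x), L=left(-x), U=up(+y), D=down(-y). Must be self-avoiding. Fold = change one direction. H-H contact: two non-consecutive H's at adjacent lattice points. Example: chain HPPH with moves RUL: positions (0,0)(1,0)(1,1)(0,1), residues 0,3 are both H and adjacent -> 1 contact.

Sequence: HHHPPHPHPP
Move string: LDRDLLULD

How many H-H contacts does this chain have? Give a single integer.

Positions: [(0, 0), (-1, 0), (-1, -1), (0, -1), (0, -2), (-1, -2), (-2, -2), (-2, -1), (-3, -1), (-3, -2)]
H-H contact: residue 2 @(-1,-1) - residue 7 @(-2, -1)
H-H contact: residue 2 @(-1,-1) - residue 5 @(-1, -2)

Answer: 2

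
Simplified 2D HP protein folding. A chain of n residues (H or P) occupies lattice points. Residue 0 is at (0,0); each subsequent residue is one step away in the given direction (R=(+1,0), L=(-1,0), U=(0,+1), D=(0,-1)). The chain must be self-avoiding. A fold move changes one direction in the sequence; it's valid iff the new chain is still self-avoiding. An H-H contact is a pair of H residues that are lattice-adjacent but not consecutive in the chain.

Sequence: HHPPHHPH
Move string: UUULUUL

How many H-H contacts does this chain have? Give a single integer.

Answer: 0

Derivation:
Positions: [(0, 0), (0, 1), (0, 2), (0, 3), (-1, 3), (-1, 4), (-1, 5), (-2, 5)]
No H-H contacts found.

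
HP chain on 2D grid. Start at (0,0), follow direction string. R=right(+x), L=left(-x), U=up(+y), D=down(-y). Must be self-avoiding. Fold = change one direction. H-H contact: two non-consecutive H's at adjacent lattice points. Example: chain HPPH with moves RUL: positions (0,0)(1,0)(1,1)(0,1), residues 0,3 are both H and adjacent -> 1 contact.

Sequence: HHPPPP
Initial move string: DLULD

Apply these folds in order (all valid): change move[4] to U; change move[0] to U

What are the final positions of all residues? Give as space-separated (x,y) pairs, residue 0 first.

Initial moves: DLULD
Fold: move[4]->U => DLULU (positions: [(0, 0), (0, -1), (-1, -1), (-1, 0), (-2, 0), (-2, 1)])
Fold: move[0]->U => ULULU (positions: [(0, 0), (0, 1), (-1, 1), (-1, 2), (-2, 2), (-2, 3)])

Answer: (0,0) (0,1) (-1,1) (-1,2) (-2,2) (-2,3)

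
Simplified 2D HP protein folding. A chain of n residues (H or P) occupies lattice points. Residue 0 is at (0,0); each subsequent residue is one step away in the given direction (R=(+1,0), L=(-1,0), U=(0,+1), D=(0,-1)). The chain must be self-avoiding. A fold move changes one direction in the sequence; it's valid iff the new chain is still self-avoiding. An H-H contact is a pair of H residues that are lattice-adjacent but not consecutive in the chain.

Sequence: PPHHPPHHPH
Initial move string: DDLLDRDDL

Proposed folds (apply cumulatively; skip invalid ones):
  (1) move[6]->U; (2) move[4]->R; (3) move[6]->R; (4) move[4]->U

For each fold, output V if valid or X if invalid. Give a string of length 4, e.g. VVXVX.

Initial: DDLLDRDDL -> [(0, 0), (0, -1), (0, -2), (-1, -2), (-2, -2), (-2, -3), (-1, -3), (-1, -4), (-1, -5), (-2, -5)]
Fold 1: move[6]->U => DDLLDRUDL INVALID (collision), skipped
Fold 2: move[4]->R => DDLLRRDDL INVALID (collision), skipped
Fold 3: move[6]->R => DDLLDRRDL VALID
Fold 4: move[4]->U => DDLLURRDL INVALID (collision), skipped

Answer: XXVX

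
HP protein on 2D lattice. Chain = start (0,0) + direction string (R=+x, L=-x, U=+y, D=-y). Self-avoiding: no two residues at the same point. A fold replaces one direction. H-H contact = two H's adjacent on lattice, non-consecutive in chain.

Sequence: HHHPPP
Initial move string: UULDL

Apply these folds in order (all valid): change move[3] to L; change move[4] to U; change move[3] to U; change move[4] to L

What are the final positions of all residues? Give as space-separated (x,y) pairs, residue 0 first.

Initial moves: UULDL
Fold: move[3]->L => UULLL (positions: [(0, 0), (0, 1), (0, 2), (-1, 2), (-2, 2), (-3, 2)])
Fold: move[4]->U => UULLU (positions: [(0, 0), (0, 1), (0, 2), (-1, 2), (-2, 2), (-2, 3)])
Fold: move[3]->U => UULUU (positions: [(0, 0), (0, 1), (0, 2), (-1, 2), (-1, 3), (-1, 4)])
Fold: move[4]->L => UULUL (positions: [(0, 0), (0, 1), (0, 2), (-1, 2), (-1, 3), (-2, 3)])

Answer: (0,0) (0,1) (0,2) (-1,2) (-1,3) (-2,3)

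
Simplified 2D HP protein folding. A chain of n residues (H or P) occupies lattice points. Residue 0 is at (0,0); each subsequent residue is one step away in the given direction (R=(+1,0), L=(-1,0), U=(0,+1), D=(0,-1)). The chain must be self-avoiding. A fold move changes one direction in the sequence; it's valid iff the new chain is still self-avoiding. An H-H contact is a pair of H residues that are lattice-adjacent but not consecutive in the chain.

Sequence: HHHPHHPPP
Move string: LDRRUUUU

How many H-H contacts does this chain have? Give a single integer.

Positions: [(0, 0), (-1, 0), (-1, -1), (0, -1), (1, -1), (1, 0), (1, 1), (1, 2), (1, 3)]
H-H contact: residue 0 @(0,0) - residue 5 @(1, 0)

Answer: 1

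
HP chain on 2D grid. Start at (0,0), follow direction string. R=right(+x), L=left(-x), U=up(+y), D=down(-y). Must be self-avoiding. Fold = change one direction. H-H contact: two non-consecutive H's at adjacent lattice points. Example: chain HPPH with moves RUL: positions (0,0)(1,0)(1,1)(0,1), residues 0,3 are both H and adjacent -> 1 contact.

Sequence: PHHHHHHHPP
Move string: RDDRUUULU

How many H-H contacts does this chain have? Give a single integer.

Positions: [(0, 0), (1, 0), (1, -1), (1, -2), (2, -2), (2, -1), (2, 0), (2, 1), (1, 1), (1, 2)]
H-H contact: residue 1 @(1,0) - residue 6 @(2, 0)
H-H contact: residue 2 @(1,-1) - residue 5 @(2, -1)

Answer: 2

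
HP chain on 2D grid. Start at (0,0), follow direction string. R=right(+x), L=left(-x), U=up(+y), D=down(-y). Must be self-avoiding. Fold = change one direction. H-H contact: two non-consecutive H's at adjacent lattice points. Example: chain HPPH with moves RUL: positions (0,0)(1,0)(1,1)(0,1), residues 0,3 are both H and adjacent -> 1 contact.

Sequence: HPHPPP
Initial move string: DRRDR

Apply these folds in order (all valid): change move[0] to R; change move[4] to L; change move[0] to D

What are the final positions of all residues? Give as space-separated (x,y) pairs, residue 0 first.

Initial moves: DRRDR
Fold: move[0]->R => RRRDR (positions: [(0, 0), (1, 0), (2, 0), (3, 0), (3, -1), (4, -1)])
Fold: move[4]->L => RRRDL (positions: [(0, 0), (1, 0), (2, 0), (3, 0), (3, -1), (2, -1)])
Fold: move[0]->D => DRRDL (positions: [(0, 0), (0, -1), (1, -1), (2, -1), (2, -2), (1, -2)])

Answer: (0,0) (0,-1) (1,-1) (2,-1) (2,-2) (1,-2)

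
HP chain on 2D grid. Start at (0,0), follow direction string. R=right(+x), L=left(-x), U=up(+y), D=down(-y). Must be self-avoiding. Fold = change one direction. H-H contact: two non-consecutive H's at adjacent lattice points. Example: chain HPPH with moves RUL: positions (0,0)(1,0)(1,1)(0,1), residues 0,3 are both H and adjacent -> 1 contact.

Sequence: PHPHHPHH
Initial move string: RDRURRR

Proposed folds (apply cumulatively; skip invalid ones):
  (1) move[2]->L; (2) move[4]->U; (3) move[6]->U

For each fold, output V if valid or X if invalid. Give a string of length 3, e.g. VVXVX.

Answer: XVV

Derivation:
Initial: RDRURRR -> [(0, 0), (1, 0), (1, -1), (2, -1), (2, 0), (3, 0), (4, 0), (5, 0)]
Fold 1: move[2]->L => RDLURRR INVALID (collision), skipped
Fold 2: move[4]->U => RDRUURR VALID
Fold 3: move[6]->U => RDRUURU VALID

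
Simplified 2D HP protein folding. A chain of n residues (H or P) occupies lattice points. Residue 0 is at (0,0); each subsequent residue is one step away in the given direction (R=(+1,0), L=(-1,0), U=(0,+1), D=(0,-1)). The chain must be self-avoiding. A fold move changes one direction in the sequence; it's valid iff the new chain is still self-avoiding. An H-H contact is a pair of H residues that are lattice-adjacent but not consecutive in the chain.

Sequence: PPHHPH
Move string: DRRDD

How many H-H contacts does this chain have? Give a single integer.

Answer: 0

Derivation:
Positions: [(0, 0), (0, -1), (1, -1), (2, -1), (2, -2), (2, -3)]
No H-H contacts found.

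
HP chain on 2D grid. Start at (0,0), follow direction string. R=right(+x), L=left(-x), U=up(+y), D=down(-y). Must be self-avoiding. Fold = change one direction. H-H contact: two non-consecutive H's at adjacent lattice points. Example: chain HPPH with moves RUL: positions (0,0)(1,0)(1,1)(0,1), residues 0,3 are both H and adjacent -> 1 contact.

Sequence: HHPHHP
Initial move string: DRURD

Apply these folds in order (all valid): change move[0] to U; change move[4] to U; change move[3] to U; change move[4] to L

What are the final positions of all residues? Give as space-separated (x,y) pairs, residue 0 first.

Initial moves: DRURD
Fold: move[0]->U => URURD (positions: [(0, 0), (0, 1), (1, 1), (1, 2), (2, 2), (2, 1)])
Fold: move[4]->U => URURU (positions: [(0, 0), (0, 1), (1, 1), (1, 2), (2, 2), (2, 3)])
Fold: move[3]->U => URUUU (positions: [(0, 0), (0, 1), (1, 1), (1, 2), (1, 3), (1, 4)])
Fold: move[4]->L => URUUL (positions: [(0, 0), (0, 1), (1, 1), (1, 2), (1, 3), (0, 3)])

Answer: (0,0) (0,1) (1,1) (1,2) (1,3) (0,3)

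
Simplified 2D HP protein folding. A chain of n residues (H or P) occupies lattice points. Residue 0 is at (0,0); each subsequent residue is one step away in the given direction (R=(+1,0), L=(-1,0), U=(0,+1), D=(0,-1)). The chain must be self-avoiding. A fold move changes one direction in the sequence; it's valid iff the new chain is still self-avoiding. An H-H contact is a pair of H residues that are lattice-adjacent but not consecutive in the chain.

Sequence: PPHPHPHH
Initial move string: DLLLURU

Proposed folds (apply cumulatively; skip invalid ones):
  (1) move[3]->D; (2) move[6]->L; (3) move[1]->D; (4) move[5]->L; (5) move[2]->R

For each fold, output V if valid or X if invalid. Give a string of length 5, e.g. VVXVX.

Initial: DLLLURU -> [(0, 0), (0, -1), (-1, -1), (-2, -1), (-3, -1), (-3, 0), (-2, 0), (-2, 1)]
Fold 1: move[3]->D => DLLDURU INVALID (collision), skipped
Fold 2: move[6]->L => DLLLURL INVALID (collision), skipped
Fold 3: move[1]->D => DDLLURU VALID
Fold 4: move[5]->L => DDLLULU VALID
Fold 5: move[2]->R => DDRLULU INVALID (collision), skipped

Answer: XXVVX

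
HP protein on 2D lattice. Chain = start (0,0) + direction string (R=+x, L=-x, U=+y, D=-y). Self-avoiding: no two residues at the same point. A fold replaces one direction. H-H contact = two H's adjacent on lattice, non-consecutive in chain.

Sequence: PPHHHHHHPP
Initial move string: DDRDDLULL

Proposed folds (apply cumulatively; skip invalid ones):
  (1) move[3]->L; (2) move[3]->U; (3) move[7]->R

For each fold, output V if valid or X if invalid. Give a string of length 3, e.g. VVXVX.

Answer: XXX

Derivation:
Initial: DDRDDLULL -> [(0, 0), (0, -1), (0, -2), (1, -2), (1, -3), (1, -4), (0, -4), (0, -3), (-1, -3), (-2, -3)]
Fold 1: move[3]->L => DDRLDLULL INVALID (collision), skipped
Fold 2: move[3]->U => DDRUDLULL INVALID (collision), skipped
Fold 3: move[7]->R => DDRDDLURL INVALID (collision), skipped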